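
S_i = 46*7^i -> [46, 322, 2254, 15778, 110446]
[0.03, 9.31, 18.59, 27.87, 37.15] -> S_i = 0.03 + 9.28*i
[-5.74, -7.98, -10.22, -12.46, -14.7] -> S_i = -5.74 + -2.24*i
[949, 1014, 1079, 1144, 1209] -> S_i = 949 + 65*i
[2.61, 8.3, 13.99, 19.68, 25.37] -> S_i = 2.61 + 5.69*i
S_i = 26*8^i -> [26, 208, 1664, 13312, 106496]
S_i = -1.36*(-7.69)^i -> [-1.36, 10.46, -80.43, 618.47, -4756.03]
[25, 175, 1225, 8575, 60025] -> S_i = 25*7^i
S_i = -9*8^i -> [-9, -72, -576, -4608, -36864]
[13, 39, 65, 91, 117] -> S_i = 13 + 26*i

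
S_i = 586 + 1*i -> [586, 587, 588, 589, 590]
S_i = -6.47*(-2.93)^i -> [-6.47, 18.96, -55.54, 162.74, -476.84]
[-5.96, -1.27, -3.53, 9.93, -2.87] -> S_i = Random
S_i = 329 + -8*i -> [329, 321, 313, 305, 297]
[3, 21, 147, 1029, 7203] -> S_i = 3*7^i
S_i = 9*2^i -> [9, 18, 36, 72, 144]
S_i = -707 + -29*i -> [-707, -736, -765, -794, -823]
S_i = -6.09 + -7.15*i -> [-6.09, -13.24, -20.39, -27.54, -34.69]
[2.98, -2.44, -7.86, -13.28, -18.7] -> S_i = 2.98 + -5.42*i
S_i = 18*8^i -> [18, 144, 1152, 9216, 73728]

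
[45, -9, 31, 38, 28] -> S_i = Random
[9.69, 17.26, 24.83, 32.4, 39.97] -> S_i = 9.69 + 7.57*i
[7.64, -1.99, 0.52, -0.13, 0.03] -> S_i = 7.64*(-0.26)^i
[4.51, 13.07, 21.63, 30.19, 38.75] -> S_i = 4.51 + 8.56*i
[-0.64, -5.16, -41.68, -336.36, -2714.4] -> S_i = -0.64*8.07^i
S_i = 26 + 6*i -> [26, 32, 38, 44, 50]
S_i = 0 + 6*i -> [0, 6, 12, 18, 24]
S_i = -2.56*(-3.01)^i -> [-2.56, 7.71, -23.19, 69.81, -210.14]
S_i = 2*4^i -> [2, 8, 32, 128, 512]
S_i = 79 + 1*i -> [79, 80, 81, 82, 83]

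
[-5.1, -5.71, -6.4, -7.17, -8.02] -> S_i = -5.10*1.12^i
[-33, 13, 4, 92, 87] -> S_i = Random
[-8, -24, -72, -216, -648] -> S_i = -8*3^i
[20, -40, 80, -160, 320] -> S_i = 20*-2^i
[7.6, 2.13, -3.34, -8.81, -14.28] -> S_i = 7.60 + -5.47*i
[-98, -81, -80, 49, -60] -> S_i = Random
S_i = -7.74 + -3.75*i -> [-7.74, -11.49, -15.24, -18.99, -22.74]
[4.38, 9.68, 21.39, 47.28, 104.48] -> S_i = 4.38*2.21^i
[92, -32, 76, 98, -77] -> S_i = Random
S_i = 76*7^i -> [76, 532, 3724, 26068, 182476]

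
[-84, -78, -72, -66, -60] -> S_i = -84 + 6*i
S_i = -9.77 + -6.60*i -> [-9.77, -16.37, -22.97, -29.57, -36.17]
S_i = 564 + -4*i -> [564, 560, 556, 552, 548]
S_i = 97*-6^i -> [97, -582, 3492, -20952, 125712]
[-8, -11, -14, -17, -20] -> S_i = -8 + -3*i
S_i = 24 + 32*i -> [24, 56, 88, 120, 152]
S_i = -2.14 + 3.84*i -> [-2.14, 1.7, 5.54, 9.38, 13.22]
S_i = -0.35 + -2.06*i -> [-0.35, -2.41, -4.47, -6.53, -8.59]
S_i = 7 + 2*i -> [7, 9, 11, 13, 15]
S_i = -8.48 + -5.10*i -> [-8.48, -13.58, -18.68, -23.78, -28.88]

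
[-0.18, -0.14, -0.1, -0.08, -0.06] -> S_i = -0.18*0.76^i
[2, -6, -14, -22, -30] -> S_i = 2 + -8*i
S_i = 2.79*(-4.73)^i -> [2.79, -13.2, 62.42, -295.25, 1396.53]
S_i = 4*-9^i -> [4, -36, 324, -2916, 26244]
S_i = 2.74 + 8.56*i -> [2.74, 11.3, 19.86, 28.42, 36.98]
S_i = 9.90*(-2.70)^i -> [9.9, -26.73, 72.17, -194.86, 526.13]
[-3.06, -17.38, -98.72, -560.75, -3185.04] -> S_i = -3.06*5.68^i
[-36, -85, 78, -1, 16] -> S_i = Random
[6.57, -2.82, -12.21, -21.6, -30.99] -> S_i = 6.57 + -9.39*i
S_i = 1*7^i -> [1, 7, 49, 343, 2401]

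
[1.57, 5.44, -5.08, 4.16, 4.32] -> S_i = Random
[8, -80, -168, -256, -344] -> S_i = 8 + -88*i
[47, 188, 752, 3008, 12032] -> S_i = 47*4^i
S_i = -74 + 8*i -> [-74, -66, -58, -50, -42]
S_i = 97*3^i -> [97, 291, 873, 2619, 7857]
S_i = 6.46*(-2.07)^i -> [6.46, -13.37, 27.68, -57.3, 118.61]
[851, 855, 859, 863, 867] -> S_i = 851 + 4*i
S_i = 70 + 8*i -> [70, 78, 86, 94, 102]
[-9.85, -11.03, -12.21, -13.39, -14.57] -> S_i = -9.85 + -1.18*i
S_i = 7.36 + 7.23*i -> [7.36, 14.59, 21.82, 29.05, 36.28]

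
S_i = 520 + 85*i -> [520, 605, 690, 775, 860]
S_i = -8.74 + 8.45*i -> [-8.74, -0.29, 8.16, 16.61, 25.06]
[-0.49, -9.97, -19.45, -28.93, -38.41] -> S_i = -0.49 + -9.48*i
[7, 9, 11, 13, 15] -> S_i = 7 + 2*i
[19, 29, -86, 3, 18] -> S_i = Random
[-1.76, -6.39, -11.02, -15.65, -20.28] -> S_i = -1.76 + -4.63*i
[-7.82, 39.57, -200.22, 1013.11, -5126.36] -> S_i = -7.82*(-5.06)^i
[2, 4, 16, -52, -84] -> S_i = Random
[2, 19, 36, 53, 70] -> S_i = 2 + 17*i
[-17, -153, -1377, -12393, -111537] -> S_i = -17*9^i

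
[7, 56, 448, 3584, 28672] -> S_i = 7*8^i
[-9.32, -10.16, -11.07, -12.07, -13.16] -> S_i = -9.32*1.09^i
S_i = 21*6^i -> [21, 126, 756, 4536, 27216]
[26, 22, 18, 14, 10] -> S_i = 26 + -4*i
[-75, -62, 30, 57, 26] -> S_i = Random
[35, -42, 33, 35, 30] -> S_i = Random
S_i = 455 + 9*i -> [455, 464, 473, 482, 491]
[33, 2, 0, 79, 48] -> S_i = Random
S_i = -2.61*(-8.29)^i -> [-2.61, 21.64, -179.37, 1486.98, -12327.04]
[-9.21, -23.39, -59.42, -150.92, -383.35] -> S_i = -9.21*2.54^i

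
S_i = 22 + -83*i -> [22, -61, -144, -227, -310]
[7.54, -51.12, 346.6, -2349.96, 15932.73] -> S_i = 7.54*(-6.78)^i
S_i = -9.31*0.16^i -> [-9.31, -1.49, -0.24, -0.04, -0.01]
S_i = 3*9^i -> [3, 27, 243, 2187, 19683]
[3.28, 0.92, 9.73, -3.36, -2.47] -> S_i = Random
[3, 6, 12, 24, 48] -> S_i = 3*2^i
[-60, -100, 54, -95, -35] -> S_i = Random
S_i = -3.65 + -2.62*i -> [-3.65, -6.27, -8.89, -11.51, -14.13]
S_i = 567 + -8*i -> [567, 559, 551, 543, 535]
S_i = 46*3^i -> [46, 138, 414, 1242, 3726]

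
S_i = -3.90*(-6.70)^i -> [-3.9, 26.13, -175.07, 1172.98, -7858.94]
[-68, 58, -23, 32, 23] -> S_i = Random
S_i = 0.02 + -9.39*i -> [0.02, -9.37, -18.76, -28.15, -37.54]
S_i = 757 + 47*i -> [757, 804, 851, 898, 945]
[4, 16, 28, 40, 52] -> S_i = 4 + 12*i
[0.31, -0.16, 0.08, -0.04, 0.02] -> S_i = 0.31*(-0.50)^i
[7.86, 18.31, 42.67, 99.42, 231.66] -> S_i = 7.86*2.33^i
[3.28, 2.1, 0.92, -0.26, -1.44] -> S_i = 3.28 + -1.18*i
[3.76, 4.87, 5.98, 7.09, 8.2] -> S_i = 3.76 + 1.11*i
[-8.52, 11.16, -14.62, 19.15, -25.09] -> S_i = -8.52*(-1.31)^i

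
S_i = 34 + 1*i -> [34, 35, 36, 37, 38]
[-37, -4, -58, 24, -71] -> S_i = Random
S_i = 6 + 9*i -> [6, 15, 24, 33, 42]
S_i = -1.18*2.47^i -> [-1.18, -2.91, -7.2, -17.78, -43.92]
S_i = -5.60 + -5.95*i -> [-5.6, -11.55, -17.5, -23.45, -29.4]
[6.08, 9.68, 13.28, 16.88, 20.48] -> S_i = 6.08 + 3.60*i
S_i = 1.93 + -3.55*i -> [1.93, -1.62, -5.17, -8.72, -12.27]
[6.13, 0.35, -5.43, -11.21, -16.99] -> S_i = 6.13 + -5.78*i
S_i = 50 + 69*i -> [50, 119, 188, 257, 326]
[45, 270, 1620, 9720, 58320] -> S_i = 45*6^i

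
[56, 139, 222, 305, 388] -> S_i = 56 + 83*i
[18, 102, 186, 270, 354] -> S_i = 18 + 84*i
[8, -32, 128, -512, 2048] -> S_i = 8*-4^i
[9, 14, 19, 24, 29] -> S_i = 9 + 5*i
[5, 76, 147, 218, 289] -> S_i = 5 + 71*i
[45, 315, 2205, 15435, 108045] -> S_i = 45*7^i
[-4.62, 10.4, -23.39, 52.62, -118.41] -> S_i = -4.62*(-2.25)^i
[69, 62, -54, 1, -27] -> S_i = Random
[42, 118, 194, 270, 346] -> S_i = 42 + 76*i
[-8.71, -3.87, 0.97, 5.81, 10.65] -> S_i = -8.71 + 4.84*i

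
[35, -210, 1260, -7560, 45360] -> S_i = 35*-6^i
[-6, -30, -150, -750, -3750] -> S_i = -6*5^i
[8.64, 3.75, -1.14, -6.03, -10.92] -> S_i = 8.64 + -4.89*i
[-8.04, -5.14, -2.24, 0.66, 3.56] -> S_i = -8.04 + 2.90*i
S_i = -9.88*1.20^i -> [-9.88, -11.86, -14.23, -17.07, -20.49]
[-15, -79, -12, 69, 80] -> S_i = Random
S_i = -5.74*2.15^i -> [-5.74, -12.34, -26.53, -57.05, -122.65]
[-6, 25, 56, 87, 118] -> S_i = -6 + 31*i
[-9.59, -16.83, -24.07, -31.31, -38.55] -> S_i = -9.59 + -7.24*i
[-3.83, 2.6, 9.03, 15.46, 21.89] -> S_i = -3.83 + 6.43*i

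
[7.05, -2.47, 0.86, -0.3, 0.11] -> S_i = 7.05*(-0.35)^i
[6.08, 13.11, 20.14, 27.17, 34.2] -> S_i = 6.08 + 7.03*i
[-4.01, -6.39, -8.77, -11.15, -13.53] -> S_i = -4.01 + -2.38*i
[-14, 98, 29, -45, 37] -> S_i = Random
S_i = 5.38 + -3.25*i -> [5.38, 2.13, -1.12, -4.37, -7.62]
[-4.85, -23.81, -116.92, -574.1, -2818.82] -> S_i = -4.85*4.91^i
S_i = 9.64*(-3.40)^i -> [9.64, -32.78, 111.44, -378.89, 1288.23]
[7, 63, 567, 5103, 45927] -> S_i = 7*9^i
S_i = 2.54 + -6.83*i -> [2.54, -4.29, -11.12, -17.95, -24.78]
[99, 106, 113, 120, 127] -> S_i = 99 + 7*i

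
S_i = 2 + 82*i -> [2, 84, 166, 248, 330]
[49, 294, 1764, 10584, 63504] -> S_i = 49*6^i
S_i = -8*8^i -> [-8, -64, -512, -4096, -32768]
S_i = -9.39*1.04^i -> [-9.39, -9.77, -10.16, -10.56, -10.98]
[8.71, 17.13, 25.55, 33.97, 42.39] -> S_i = 8.71 + 8.42*i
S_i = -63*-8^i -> [-63, 504, -4032, 32256, -258048]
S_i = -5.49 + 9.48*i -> [-5.49, 3.99, 13.47, 22.95, 32.43]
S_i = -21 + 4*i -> [-21, -17, -13, -9, -5]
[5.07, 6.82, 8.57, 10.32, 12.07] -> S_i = 5.07 + 1.75*i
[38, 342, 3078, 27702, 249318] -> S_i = 38*9^i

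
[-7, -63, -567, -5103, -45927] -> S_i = -7*9^i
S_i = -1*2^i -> [-1, -2, -4, -8, -16]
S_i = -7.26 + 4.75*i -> [-7.26, -2.51, 2.24, 6.99, 11.74]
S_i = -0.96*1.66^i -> [-0.96, -1.59, -2.65, -4.39, -7.29]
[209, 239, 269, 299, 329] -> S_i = 209 + 30*i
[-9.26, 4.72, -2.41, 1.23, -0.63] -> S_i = -9.26*(-0.51)^i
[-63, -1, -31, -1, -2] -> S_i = Random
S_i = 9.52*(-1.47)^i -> [9.52, -13.99, 20.57, -30.24, 44.45]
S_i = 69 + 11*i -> [69, 80, 91, 102, 113]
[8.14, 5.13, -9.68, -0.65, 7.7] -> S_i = Random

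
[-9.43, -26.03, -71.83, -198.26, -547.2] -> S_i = -9.43*2.76^i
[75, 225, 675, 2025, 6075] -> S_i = 75*3^i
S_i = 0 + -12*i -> [0, -12, -24, -36, -48]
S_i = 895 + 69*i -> [895, 964, 1033, 1102, 1171]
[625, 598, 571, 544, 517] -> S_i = 625 + -27*i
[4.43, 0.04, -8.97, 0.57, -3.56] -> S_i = Random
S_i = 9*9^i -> [9, 81, 729, 6561, 59049]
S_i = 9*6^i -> [9, 54, 324, 1944, 11664]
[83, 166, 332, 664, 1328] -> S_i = 83*2^i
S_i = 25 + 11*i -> [25, 36, 47, 58, 69]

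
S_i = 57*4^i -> [57, 228, 912, 3648, 14592]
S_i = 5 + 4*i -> [5, 9, 13, 17, 21]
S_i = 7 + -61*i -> [7, -54, -115, -176, -237]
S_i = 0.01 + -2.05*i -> [0.01, -2.04, -4.09, -6.14, -8.19]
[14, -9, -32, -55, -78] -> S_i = 14 + -23*i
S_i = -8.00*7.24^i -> [-8.0, -57.92, -419.34, -3036.03, -21980.84]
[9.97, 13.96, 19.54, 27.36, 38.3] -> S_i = 9.97*1.40^i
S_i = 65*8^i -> [65, 520, 4160, 33280, 266240]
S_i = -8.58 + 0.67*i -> [-8.58, -7.91, -7.24, -6.57, -5.9]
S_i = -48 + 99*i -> [-48, 51, 150, 249, 348]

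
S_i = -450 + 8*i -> [-450, -442, -434, -426, -418]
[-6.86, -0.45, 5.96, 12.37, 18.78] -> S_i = -6.86 + 6.41*i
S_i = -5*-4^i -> [-5, 20, -80, 320, -1280]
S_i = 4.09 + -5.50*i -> [4.09, -1.41, -6.91, -12.41, -17.91]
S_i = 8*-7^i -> [8, -56, 392, -2744, 19208]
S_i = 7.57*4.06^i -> [7.57, 30.73, 124.78, 506.61, 2056.84]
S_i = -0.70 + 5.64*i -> [-0.7, 4.94, 10.58, 16.22, 21.86]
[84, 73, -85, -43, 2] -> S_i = Random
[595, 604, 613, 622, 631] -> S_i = 595 + 9*i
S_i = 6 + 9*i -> [6, 15, 24, 33, 42]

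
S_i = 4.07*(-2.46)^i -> [4.07, -10.01, 24.63, -60.59, 149.05]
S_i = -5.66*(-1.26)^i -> [-5.66, 7.13, -8.99, 11.32, -14.27]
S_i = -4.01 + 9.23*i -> [-4.01, 5.22, 14.45, 23.68, 32.91]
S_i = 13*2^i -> [13, 26, 52, 104, 208]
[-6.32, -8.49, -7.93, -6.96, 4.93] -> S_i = Random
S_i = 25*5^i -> [25, 125, 625, 3125, 15625]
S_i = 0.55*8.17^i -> [0.55, 4.49, 36.71, 299.94, 2450.48]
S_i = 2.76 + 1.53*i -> [2.76, 4.29, 5.82, 7.35, 8.88]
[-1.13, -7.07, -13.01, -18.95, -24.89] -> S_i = -1.13 + -5.94*i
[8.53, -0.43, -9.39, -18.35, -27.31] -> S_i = 8.53 + -8.96*i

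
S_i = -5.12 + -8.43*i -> [-5.12, -13.55, -21.98, -30.41, -38.84]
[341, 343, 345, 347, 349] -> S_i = 341 + 2*i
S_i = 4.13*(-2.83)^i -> [4.13, -11.69, 33.08, -93.61, 264.91]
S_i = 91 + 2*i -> [91, 93, 95, 97, 99]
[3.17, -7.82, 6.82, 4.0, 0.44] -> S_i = Random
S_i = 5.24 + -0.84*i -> [5.24, 4.4, 3.56, 2.72, 1.88]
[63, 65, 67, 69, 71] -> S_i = 63 + 2*i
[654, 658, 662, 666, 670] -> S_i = 654 + 4*i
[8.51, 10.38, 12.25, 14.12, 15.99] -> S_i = 8.51 + 1.87*i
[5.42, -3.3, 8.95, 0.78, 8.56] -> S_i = Random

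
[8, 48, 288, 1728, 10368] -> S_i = 8*6^i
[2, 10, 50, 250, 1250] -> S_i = 2*5^i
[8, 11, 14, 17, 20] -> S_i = 8 + 3*i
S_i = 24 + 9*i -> [24, 33, 42, 51, 60]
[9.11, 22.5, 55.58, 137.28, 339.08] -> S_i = 9.11*2.47^i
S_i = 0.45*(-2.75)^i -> [0.45, -1.24, 3.4, -9.36, 25.74]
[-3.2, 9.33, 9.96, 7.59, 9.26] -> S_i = Random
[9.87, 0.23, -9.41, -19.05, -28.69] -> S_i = 9.87 + -9.64*i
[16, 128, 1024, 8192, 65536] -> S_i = 16*8^i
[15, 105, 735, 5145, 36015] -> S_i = 15*7^i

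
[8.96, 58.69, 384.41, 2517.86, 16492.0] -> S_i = 8.96*6.55^i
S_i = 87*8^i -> [87, 696, 5568, 44544, 356352]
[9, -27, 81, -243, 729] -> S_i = 9*-3^i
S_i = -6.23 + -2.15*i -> [-6.23, -8.38, -10.53, -12.68, -14.83]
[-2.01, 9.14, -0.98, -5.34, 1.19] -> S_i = Random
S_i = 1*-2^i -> [1, -2, 4, -8, 16]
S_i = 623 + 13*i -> [623, 636, 649, 662, 675]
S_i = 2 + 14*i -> [2, 16, 30, 44, 58]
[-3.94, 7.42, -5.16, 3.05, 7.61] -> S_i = Random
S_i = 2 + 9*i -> [2, 11, 20, 29, 38]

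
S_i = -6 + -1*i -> [-6, -7, -8, -9, -10]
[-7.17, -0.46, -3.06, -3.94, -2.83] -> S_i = Random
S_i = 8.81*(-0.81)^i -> [8.81, -7.14, 5.78, -4.68, 3.79]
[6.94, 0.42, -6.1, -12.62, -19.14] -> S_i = 6.94 + -6.52*i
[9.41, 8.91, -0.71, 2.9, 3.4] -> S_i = Random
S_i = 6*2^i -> [6, 12, 24, 48, 96]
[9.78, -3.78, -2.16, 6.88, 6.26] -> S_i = Random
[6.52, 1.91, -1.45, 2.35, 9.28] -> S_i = Random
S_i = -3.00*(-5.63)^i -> [-3.0, 16.89, -95.09, 535.36, -3014.08]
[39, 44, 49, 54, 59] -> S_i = 39 + 5*i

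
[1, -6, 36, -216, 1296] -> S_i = 1*-6^i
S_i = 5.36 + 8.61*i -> [5.36, 13.97, 22.58, 31.19, 39.8]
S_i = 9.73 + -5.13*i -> [9.73, 4.6, -0.53, -5.66, -10.79]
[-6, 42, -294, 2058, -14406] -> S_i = -6*-7^i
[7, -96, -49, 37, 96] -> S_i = Random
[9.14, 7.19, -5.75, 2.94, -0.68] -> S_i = Random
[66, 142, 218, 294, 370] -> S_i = 66 + 76*i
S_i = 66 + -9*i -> [66, 57, 48, 39, 30]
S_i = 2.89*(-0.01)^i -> [2.89, -0.03, 0.0, -0.0, 0.0]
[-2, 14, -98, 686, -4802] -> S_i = -2*-7^i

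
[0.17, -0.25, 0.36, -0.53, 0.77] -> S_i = 0.17*(-1.46)^i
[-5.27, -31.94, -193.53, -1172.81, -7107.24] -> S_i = -5.27*6.06^i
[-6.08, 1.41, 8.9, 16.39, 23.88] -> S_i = -6.08 + 7.49*i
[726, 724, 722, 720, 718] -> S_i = 726 + -2*i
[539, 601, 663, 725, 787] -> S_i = 539 + 62*i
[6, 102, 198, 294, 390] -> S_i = 6 + 96*i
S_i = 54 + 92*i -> [54, 146, 238, 330, 422]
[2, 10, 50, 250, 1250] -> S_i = 2*5^i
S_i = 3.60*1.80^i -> [3.6, 6.48, 11.66, 21.0, 37.79]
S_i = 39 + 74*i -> [39, 113, 187, 261, 335]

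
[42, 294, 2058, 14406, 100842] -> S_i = 42*7^i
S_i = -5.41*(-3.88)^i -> [-5.41, 20.99, -81.44, 316.0, -1226.1]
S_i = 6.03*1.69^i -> [6.03, 10.19, 17.22, 29.11, 49.19]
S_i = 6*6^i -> [6, 36, 216, 1296, 7776]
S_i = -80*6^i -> [-80, -480, -2880, -17280, -103680]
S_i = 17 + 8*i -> [17, 25, 33, 41, 49]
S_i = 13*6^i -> [13, 78, 468, 2808, 16848]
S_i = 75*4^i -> [75, 300, 1200, 4800, 19200]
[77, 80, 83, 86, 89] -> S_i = 77 + 3*i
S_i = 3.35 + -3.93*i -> [3.35, -0.58, -4.51, -8.44, -12.37]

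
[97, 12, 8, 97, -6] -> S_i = Random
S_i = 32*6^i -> [32, 192, 1152, 6912, 41472]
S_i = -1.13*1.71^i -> [-1.13, -1.93, -3.3, -5.65, -9.66]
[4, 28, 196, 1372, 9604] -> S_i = 4*7^i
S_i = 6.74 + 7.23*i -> [6.74, 13.97, 21.2, 28.43, 35.66]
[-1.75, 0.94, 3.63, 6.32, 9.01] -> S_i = -1.75 + 2.69*i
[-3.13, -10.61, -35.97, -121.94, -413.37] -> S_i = -3.13*3.39^i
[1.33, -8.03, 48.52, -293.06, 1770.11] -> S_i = 1.33*(-6.04)^i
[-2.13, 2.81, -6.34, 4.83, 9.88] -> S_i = Random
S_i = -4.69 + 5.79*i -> [-4.69, 1.1, 6.89, 12.68, 18.47]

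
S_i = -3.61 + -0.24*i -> [-3.61, -3.85, -4.09, -4.33, -4.57]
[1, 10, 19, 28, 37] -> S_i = 1 + 9*i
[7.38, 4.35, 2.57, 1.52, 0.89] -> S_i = 7.38*0.59^i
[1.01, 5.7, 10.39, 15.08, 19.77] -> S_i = 1.01 + 4.69*i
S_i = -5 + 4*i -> [-5, -1, 3, 7, 11]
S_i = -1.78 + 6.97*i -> [-1.78, 5.19, 12.16, 19.13, 26.1]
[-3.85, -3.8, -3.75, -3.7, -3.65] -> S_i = -3.85 + 0.05*i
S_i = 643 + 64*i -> [643, 707, 771, 835, 899]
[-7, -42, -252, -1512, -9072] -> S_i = -7*6^i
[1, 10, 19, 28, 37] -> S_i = 1 + 9*i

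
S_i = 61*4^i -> [61, 244, 976, 3904, 15616]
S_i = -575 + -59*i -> [-575, -634, -693, -752, -811]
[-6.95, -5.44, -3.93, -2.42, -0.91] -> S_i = -6.95 + 1.51*i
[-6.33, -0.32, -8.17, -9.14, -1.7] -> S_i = Random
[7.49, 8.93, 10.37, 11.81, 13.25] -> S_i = 7.49 + 1.44*i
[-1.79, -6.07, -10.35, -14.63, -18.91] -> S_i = -1.79 + -4.28*i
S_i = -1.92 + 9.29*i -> [-1.92, 7.37, 16.66, 25.95, 35.24]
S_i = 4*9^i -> [4, 36, 324, 2916, 26244]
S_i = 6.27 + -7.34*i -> [6.27, -1.07, -8.41, -15.75, -23.09]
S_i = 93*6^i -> [93, 558, 3348, 20088, 120528]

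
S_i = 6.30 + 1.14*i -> [6.3, 7.44, 8.58, 9.72, 10.86]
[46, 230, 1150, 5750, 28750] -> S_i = 46*5^i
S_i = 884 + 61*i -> [884, 945, 1006, 1067, 1128]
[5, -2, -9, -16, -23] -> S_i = 5 + -7*i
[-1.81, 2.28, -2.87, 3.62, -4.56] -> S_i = -1.81*(-1.26)^i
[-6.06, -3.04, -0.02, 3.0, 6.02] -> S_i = -6.06 + 3.02*i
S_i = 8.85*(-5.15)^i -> [8.85, -45.58, 234.72, -1208.83, 6225.47]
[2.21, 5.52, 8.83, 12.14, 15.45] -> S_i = 2.21 + 3.31*i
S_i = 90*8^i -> [90, 720, 5760, 46080, 368640]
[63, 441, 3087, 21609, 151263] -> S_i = 63*7^i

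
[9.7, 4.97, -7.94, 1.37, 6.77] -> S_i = Random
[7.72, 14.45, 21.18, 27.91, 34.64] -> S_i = 7.72 + 6.73*i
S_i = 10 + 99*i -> [10, 109, 208, 307, 406]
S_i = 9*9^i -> [9, 81, 729, 6561, 59049]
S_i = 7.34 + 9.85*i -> [7.34, 17.19, 27.04, 36.89, 46.74]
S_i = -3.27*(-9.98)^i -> [-3.27, 32.63, -325.69, 3250.42, -32439.18]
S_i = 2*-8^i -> [2, -16, 128, -1024, 8192]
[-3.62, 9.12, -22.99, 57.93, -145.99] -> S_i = -3.62*(-2.52)^i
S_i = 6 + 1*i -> [6, 7, 8, 9, 10]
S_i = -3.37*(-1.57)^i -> [-3.37, 5.29, -8.31, 13.04, -20.48]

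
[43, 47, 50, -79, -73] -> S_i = Random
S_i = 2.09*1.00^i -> [2.09, 2.09, 2.09, 2.09, 2.09]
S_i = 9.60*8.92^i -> [9.6, 85.63, 763.84, 6813.43, 60775.8]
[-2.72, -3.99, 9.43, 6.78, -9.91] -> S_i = Random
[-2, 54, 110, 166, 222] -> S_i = -2 + 56*i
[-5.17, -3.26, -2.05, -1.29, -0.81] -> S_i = -5.17*0.63^i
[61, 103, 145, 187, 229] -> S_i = 61 + 42*i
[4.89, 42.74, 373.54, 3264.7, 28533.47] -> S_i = 4.89*8.74^i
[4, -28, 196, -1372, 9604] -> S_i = 4*-7^i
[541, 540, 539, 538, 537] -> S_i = 541 + -1*i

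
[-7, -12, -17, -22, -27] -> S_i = -7 + -5*i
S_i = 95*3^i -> [95, 285, 855, 2565, 7695]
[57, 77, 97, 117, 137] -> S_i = 57 + 20*i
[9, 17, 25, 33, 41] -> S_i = 9 + 8*i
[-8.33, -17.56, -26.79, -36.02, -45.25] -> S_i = -8.33 + -9.23*i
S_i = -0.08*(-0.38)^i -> [-0.08, 0.03, -0.01, 0.0, -0.0]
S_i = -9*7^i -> [-9, -63, -441, -3087, -21609]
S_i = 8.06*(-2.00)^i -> [8.06, -16.12, 32.24, -64.48, 128.96]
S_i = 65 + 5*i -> [65, 70, 75, 80, 85]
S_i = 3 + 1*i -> [3, 4, 5, 6, 7]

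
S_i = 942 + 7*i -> [942, 949, 956, 963, 970]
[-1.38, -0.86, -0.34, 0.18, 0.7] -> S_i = -1.38 + 0.52*i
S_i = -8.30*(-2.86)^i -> [-8.3, 23.74, -67.89, 194.17, -555.32]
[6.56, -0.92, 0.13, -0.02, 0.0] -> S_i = 6.56*(-0.14)^i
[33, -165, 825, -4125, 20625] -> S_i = 33*-5^i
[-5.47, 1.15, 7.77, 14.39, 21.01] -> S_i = -5.47 + 6.62*i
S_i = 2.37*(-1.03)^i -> [2.37, -2.44, 2.51, -2.59, 2.67]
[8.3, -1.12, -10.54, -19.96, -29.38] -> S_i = 8.30 + -9.42*i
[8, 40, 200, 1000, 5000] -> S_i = 8*5^i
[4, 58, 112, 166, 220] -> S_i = 4 + 54*i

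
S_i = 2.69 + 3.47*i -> [2.69, 6.16, 9.63, 13.1, 16.57]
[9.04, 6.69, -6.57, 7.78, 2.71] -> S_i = Random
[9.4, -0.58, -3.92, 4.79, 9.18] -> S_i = Random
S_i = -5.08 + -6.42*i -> [-5.08, -11.5, -17.92, -24.34, -30.76]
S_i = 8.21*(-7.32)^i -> [8.21, -60.1, 439.91, -3220.15, 23571.51]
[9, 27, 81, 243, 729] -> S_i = 9*3^i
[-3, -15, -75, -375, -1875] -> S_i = -3*5^i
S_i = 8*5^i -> [8, 40, 200, 1000, 5000]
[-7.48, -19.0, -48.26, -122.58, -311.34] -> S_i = -7.48*2.54^i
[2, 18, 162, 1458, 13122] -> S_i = 2*9^i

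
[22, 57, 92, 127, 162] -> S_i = 22 + 35*i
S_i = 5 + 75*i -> [5, 80, 155, 230, 305]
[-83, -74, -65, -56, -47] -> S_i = -83 + 9*i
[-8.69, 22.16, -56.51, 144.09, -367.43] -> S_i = -8.69*(-2.55)^i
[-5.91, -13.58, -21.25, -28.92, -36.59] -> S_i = -5.91 + -7.67*i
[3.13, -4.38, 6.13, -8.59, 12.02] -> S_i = 3.13*(-1.40)^i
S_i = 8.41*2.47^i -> [8.41, 20.77, 51.31, 126.73, 313.03]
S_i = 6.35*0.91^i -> [6.35, 5.78, 5.26, 4.79, 4.35]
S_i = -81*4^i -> [-81, -324, -1296, -5184, -20736]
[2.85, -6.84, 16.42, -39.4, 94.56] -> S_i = 2.85*(-2.40)^i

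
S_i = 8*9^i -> [8, 72, 648, 5832, 52488]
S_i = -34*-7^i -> [-34, 238, -1666, 11662, -81634]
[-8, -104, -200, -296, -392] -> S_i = -8 + -96*i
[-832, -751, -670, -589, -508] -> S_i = -832 + 81*i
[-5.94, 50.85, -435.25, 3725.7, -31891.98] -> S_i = -5.94*(-8.56)^i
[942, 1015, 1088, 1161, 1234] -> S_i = 942 + 73*i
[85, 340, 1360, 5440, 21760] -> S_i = 85*4^i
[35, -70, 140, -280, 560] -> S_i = 35*-2^i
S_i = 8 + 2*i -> [8, 10, 12, 14, 16]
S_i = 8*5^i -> [8, 40, 200, 1000, 5000]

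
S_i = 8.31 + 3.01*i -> [8.31, 11.32, 14.33, 17.34, 20.35]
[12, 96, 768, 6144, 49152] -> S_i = 12*8^i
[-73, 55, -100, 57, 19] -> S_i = Random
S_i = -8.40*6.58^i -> [-8.4, -55.27, -363.69, -2393.08, -15746.46]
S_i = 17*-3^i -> [17, -51, 153, -459, 1377]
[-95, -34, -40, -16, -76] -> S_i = Random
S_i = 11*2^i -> [11, 22, 44, 88, 176]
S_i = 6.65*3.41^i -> [6.65, 22.68, 77.33, 263.68, 899.16]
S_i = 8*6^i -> [8, 48, 288, 1728, 10368]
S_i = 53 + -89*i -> [53, -36, -125, -214, -303]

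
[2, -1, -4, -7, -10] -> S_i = 2 + -3*i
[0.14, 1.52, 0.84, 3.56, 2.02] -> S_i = Random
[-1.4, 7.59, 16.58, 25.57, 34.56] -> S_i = -1.40 + 8.99*i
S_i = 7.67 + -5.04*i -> [7.67, 2.63, -2.41, -7.45, -12.49]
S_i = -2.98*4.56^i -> [-2.98, -13.59, -61.96, -282.56, -1288.47]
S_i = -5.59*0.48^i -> [-5.59, -2.68, -1.29, -0.62, -0.3]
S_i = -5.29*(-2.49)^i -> [-5.29, 13.17, -32.8, 81.67, -203.35]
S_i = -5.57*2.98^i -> [-5.57, -16.6, -49.46, -147.4, -439.26]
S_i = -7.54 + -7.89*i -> [-7.54, -15.43, -23.32, -31.21, -39.1]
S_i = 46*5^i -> [46, 230, 1150, 5750, 28750]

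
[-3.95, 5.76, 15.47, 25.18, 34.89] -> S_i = -3.95 + 9.71*i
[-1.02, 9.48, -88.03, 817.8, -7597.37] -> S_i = -1.02*(-9.29)^i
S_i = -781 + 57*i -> [-781, -724, -667, -610, -553]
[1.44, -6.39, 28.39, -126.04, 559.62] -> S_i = 1.44*(-4.44)^i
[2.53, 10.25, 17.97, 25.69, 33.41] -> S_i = 2.53 + 7.72*i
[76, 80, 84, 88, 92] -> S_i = 76 + 4*i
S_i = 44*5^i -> [44, 220, 1100, 5500, 27500]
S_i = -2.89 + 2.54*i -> [-2.89, -0.35, 2.19, 4.73, 7.27]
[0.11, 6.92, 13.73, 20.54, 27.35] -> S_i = 0.11 + 6.81*i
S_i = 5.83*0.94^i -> [5.83, 5.48, 5.15, 4.84, 4.55]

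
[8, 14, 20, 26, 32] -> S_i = 8 + 6*i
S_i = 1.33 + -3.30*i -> [1.33, -1.97, -5.27, -8.57, -11.87]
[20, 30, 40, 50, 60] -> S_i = 20 + 10*i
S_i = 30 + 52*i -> [30, 82, 134, 186, 238]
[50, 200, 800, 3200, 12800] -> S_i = 50*4^i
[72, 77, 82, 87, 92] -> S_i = 72 + 5*i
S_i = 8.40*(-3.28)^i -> [8.4, -27.55, 90.37, -296.42, 972.24]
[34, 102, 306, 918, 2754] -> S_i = 34*3^i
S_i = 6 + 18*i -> [6, 24, 42, 60, 78]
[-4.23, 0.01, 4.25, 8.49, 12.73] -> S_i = -4.23 + 4.24*i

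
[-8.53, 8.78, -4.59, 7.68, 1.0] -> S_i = Random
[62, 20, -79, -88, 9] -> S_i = Random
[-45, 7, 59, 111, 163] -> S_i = -45 + 52*i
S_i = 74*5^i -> [74, 370, 1850, 9250, 46250]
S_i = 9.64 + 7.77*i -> [9.64, 17.41, 25.18, 32.95, 40.72]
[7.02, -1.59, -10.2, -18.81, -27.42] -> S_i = 7.02 + -8.61*i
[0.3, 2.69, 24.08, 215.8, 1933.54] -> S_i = 0.30*8.96^i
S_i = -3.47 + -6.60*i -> [-3.47, -10.07, -16.67, -23.27, -29.87]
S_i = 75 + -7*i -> [75, 68, 61, 54, 47]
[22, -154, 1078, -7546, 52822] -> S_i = 22*-7^i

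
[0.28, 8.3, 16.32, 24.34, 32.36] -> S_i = 0.28 + 8.02*i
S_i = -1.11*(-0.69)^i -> [-1.11, 0.77, -0.53, 0.36, -0.25]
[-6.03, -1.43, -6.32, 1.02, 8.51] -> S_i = Random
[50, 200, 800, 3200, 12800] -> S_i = 50*4^i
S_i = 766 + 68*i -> [766, 834, 902, 970, 1038]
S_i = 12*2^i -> [12, 24, 48, 96, 192]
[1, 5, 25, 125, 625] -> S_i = 1*5^i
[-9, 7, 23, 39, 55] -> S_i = -9 + 16*i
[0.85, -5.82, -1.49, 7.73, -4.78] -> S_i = Random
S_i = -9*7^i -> [-9, -63, -441, -3087, -21609]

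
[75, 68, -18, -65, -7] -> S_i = Random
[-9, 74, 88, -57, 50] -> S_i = Random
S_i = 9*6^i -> [9, 54, 324, 1944, 11664]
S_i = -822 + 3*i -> [-822, -819, -816, -813, -810]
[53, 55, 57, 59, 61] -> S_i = 53 + 2*i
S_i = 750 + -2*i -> [750, 748, 746, 744, 742]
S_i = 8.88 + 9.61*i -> [8.88, 18.49, 28.1, 37.71, 47.32]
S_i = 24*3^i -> [24, 72, 216, 648, 1944]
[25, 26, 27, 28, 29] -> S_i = 25 + 1*i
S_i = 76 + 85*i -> [76, 161, 246, 331, 416]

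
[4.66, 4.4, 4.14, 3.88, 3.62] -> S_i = 4.66 + -0.26*i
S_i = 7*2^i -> [7, 14, 28, 56, 112]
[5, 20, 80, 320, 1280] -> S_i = 5*4^i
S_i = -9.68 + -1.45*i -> [-9.68, -11.13, -12.58, -14.03, -15.48]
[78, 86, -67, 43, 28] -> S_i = Random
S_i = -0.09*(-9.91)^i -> [-0.09, 0.89, -8.84, 87.59, -868.03]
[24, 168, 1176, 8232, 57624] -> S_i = 24*7^i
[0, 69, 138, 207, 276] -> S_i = 0 + 69*i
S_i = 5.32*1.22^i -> [5.32, 6.49, 7.92, 9.66, 11.79]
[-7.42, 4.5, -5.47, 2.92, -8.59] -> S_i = Random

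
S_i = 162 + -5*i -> [162, 157, 152, 147, 142]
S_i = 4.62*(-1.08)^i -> [4.62, -4.99, 5.39, -5.82, 6.29]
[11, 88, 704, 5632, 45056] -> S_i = 11*8^i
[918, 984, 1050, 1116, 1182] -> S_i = 918 + 66*i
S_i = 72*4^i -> [72, 288, 1152, 4608, 18432]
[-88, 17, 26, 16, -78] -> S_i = Random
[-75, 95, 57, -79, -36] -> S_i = Random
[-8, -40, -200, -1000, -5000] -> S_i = -8*5^i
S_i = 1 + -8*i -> [1, -7, -15, -23, -31]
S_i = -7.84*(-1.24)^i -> [-7.84, 9.72, -12.05, 14.95, -18.54]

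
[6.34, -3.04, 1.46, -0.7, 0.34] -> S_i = 6.34*(-0.48)^i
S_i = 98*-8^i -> [98, -784, 6272, -50176, 401408]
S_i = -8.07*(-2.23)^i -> [-8.07, 18.0, -40.13, 89.49, -199.57]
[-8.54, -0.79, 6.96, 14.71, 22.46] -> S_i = -8.54 + 7.75*i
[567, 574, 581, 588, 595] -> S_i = 567 + 7*i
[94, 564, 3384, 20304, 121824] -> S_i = 94*6^i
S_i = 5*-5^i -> [5, -25, 125, -625, 3125]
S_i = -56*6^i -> [-56, -336, -2016, -12096, -72576]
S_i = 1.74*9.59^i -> [1.74, 16.69, 160.02, 1534.63, 14717.15]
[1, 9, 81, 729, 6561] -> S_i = 1*9^i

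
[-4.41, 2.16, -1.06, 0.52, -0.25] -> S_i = -4.41*(-0.49)^i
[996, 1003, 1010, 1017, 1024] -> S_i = 996 + 7*i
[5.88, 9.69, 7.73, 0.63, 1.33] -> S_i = Random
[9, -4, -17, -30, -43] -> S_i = 9 + -13*i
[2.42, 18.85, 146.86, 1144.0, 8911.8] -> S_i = 2.42*7.79^i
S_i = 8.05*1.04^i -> [8.05, 8.37, 8.71, 9.06, 9.42]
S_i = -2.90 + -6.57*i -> [-2.9, -9.47, -16.04, -22.61, -29.18]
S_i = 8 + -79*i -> [8, -71, -150, -229, -308]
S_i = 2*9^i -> [2, 18, 162, 1458, 13122]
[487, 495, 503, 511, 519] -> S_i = 487 + 8*i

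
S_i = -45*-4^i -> [-45, 180, -720, 2880, -11520]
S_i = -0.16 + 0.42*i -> [-0.16, 0.26, 0.68, 1.1, 1.52]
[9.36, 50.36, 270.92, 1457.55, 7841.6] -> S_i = 9.36*5.38^i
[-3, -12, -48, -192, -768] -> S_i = -3*4^i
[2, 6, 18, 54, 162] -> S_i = 2*3^i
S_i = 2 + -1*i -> [2, 1, 0, -1, -2]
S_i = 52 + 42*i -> [52, 94, 136, 178, 220]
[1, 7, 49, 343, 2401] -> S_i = 1*7^i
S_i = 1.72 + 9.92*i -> [1.72, 11.64, 21.56, 31.48, 41.4]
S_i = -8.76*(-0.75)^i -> [-8.76, 6.57, -4.93, 3.7, -2.77]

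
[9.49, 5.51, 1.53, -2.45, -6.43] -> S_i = 9.49 + -3.98*i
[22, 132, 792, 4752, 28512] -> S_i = 22*6^i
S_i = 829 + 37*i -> [829, 866, 903, 940, 977]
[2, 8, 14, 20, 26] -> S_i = 2 + 6*i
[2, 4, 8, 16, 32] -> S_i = 2*2^i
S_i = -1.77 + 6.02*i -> [-1.77, 4.25, 10.27, 16.29, 22.31]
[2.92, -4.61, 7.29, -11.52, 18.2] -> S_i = 2.92*(-1.58)^i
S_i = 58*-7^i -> [58, -406, 2842, -19894, 139258]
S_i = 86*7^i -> [86, 602, 4214, 29498, 206486]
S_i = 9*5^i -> [9, 45, 225, 1125, 5625]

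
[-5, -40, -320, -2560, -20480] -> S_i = -5*8^i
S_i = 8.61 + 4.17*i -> [8.61, 12.78, 16.95, 21.12, 25.29]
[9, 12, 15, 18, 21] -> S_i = 9 + 3*i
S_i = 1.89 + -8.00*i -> [1.89, -6.11, -14.11, -22.11, -30.11]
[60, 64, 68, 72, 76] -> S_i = 60 + 4*i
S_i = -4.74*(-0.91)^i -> [-4.74, 4.31, -3.93, 3.57, -3.25]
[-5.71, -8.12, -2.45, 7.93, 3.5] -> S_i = Random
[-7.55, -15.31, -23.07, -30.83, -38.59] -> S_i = -7.55 + -7.76*i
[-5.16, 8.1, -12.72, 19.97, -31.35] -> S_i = -5.16*(-1.57)^i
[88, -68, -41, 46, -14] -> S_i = Random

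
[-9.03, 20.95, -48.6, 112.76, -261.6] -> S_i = -9.03*(-2.32)^i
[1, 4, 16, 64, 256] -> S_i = 1*4^i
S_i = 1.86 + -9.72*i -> [1.86, -7.86, -17.58, -27.3, -37.02]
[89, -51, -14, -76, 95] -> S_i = Random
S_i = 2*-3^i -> [2, -6, 18, -54, 162]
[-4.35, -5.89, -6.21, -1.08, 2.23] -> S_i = Random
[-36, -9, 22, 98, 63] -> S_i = Random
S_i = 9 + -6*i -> [9, 3, -3, -9, -15]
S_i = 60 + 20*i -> [60, 80, 100, 120, 140]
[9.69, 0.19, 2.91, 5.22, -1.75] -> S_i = Random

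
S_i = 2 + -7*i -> [2, -5, -12, -19, -26]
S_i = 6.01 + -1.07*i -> [6.01, 4.94, 3.87, 2.8, 1.73]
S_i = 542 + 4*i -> [542, 546, 550, 554, 558]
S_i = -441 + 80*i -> [-441, -361, -281, -201, -121]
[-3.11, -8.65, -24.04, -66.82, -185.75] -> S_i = -3.11*2.78^i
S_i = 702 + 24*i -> [702, 726, 750, 774, 798]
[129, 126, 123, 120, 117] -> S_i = 129 + -3*i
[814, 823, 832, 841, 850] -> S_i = 814 + 9*i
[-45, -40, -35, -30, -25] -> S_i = -45 + 5*i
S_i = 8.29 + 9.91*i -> [8.29, 18.2, 28.11, 38.02, 47.93]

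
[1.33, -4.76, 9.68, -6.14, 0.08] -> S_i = Random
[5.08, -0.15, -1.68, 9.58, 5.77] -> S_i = Random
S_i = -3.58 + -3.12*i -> [-3.58, -6.7, -9.82, -12.94, -16.06]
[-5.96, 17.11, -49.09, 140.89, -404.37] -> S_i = -5.96*(-2.87)^i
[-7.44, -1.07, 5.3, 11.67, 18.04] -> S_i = -7.44 + 6.37*i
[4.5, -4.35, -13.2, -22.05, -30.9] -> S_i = 4.50 + -8.85*i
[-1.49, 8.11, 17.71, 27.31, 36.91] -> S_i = -1.49 + 9.60*i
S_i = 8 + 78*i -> [8, 86, 164, 242, 320]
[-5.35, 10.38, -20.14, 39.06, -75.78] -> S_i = -5.35*(-1.94)^i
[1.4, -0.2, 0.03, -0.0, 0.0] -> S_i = 1.40*(-0.14)^i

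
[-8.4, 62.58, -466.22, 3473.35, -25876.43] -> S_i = -8.40*(-7.45)^i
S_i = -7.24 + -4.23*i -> [-7.24, -11.47, -15.7, -19.93, -24.16]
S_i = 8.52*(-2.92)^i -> [8.52, -24.88, 72.64, -212.12, 619.4]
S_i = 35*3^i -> [35, 105, 315, 945, 2835]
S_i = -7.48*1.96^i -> [-7.48, -14.66, -28.74, -56.32, -110.39]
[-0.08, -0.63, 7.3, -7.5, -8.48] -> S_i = Random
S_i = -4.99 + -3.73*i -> [-4.99, -8.72, -12.45, -16.18, -19.91]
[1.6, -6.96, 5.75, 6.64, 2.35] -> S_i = Random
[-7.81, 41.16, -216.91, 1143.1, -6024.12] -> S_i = -7.81*(-5.27)^i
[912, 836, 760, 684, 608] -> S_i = 912 + -76*i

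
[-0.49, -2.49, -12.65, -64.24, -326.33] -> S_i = -0.49*5.08^i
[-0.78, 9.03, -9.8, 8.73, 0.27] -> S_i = Random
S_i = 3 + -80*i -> [3, -77, -157, -237, -317]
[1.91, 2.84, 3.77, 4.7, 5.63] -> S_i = 1.91 + 0.93*i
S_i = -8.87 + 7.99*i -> [-8.87, -0.88, 7.11, 15.1, 23.09]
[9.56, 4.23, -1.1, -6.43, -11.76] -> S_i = 9.56 + -5.33*i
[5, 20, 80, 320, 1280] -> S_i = 5*4^i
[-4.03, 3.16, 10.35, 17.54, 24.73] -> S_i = -4.03 + 7.19*i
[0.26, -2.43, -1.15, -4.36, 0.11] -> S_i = Random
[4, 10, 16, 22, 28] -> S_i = 4 + 6*i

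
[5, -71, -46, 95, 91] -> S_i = Random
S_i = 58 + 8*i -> [58, 66, 74, 82, 90]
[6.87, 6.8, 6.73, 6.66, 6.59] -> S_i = 6.87 + -0.07*i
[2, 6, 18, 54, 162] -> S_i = 2*3^i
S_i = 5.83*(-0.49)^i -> [5.83, -2.86, 1.4, -0.69, 0.34]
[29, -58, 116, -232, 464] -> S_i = 29*-2^i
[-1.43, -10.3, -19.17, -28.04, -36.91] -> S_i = -1.43 + -8.87*i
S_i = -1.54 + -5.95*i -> [-1.54, -7.49, -13.44, -19.39, -25.34]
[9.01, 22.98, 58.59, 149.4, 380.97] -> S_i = 9.01*2.55^i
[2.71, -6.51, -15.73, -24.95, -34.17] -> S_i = 2.71 + -9.22*i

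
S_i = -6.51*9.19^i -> [-6.51, -59.83, -549.81, -5052.75, -46434.74]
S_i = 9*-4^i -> [9, -36, 144, -576, 2304]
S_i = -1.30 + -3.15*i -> [-1.3, -4.45, -7.6, -10.75, -13.9]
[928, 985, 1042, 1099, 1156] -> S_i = 928 + 57*i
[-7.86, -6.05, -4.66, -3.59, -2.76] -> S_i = -7.86*0.77^i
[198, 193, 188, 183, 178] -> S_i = 198 + -5*i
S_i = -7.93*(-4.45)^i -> [-7.93, 35.29, -157.03, 698.8, -3109.66]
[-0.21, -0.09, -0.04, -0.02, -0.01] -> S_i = -0.21*0.42^i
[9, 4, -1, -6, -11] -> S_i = 9 + -5*i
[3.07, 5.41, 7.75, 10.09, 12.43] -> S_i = 3.07 + 2.34*i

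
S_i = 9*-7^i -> [9, -63, 441, -3087, 21609]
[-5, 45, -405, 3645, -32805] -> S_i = -5*-9^i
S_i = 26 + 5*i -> [26, 31, 36, 41, 46]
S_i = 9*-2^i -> [9, -18, 36, -72, 144]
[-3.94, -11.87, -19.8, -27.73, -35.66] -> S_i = -3.94 + -7.93*i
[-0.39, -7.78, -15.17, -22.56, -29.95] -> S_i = -0.39 + -7.39*i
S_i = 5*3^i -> [5, 15, 45, 135, 405]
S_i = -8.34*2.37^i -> [-8.34, -19.77, -46.84, -111.02, -263.12]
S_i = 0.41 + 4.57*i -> [0.41, 4.98, 9.55, 14.12, 18.69]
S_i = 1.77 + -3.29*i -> [1.77, -1.52, -4.81, -8.1, -11.39]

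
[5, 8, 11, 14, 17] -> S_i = 5 + 3*i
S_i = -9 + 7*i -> [-9, -2, 5, 12, 19]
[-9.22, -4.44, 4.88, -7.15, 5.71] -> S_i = Random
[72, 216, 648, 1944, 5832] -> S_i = 72*3^i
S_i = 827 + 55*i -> [827, 882, 937, 992, 1047]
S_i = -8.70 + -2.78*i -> [-8.7, -11.48, -14.26, -17.04, -19.82]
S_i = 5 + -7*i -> [5, -2, -9, -16, -23]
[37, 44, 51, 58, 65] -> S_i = 37 + 7*i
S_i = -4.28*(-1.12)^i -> [-4.28, 4.79, -5.37, 6.01, -6.73]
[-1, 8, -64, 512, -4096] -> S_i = -1*-8^i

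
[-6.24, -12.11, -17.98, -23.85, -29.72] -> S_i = -6.24 + -5.87*i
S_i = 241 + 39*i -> [241, 280, 319, 358, 397]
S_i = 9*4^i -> [9, 36, 144, 576, 2304]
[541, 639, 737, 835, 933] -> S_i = 541 + 98*i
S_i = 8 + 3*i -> [8, 11, 14, 17, 20]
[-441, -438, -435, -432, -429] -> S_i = -441 + 3*i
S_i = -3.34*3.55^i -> [-3.34, -11.86, -42.09, -149.43, -530.47]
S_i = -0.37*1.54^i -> [-0.37, -0.57, -0.88, -1.35, -2.08]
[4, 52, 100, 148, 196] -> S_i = 4 + 48*i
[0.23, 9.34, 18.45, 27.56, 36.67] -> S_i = 0.23 + 9.11*i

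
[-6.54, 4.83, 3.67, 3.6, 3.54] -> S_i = Random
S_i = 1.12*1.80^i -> [1.12, 2.02, 3.63, 6.53, 11.76]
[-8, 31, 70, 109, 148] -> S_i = -8 + 39*i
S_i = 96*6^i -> [96, 576, 3456, 20736, 124416]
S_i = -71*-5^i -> [-71, 355, -1775, 8875, -44375]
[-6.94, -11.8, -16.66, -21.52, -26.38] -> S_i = -6.94 + -4.86*i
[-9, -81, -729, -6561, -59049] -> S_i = -9*9^i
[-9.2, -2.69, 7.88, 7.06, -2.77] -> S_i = Random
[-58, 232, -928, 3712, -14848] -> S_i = -58*-4^i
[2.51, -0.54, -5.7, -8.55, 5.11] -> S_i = Random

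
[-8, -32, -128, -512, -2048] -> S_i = -8*4^i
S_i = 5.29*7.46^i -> [5.29, 39.46, 294.4, 2196.2, 16383.66]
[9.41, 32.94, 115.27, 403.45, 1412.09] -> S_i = 9.41*3.50^i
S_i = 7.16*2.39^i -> [7.16, 17.11, 40.9, 97.75, 233.62]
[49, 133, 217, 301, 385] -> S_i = 49 + 84*i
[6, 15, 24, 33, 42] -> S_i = 6 + 9*i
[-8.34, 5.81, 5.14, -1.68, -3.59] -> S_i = Random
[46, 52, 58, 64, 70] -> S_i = 46 + 6*i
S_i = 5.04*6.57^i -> [5.04, 33.11, 217.55, 1429.31, 9390.57]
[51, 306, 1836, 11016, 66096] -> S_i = 51*6^i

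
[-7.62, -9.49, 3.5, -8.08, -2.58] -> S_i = Random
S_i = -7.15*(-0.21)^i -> [-7.15, 1.5, -0.32, 0.07, -0.01]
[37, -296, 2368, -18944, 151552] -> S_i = 37*-8^i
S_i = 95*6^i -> [95, 570, 3420, 20520, 123120]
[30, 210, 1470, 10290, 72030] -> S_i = 30*7^i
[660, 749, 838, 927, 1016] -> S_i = 660 + 89*i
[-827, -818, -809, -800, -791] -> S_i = -827 + 9*i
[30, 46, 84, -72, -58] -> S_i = Random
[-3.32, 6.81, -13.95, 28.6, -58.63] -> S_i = -3.32*(-2.05)^i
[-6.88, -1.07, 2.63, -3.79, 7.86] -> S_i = Random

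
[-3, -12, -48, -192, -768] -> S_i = -3*4^i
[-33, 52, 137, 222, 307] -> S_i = -33 + 85*i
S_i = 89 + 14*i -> [89, 103, 117, 131, 145]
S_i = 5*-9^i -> [5, -45, 405, -3645, 32805]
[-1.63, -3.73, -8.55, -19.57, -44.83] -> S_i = -1.63*2.29^i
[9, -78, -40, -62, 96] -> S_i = Random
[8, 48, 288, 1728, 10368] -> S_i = 8*6^i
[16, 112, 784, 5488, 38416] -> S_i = 16*7^i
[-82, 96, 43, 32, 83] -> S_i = Random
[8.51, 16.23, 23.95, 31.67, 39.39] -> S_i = 8.51 + 7.72*i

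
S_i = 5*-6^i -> [5, -30, 180, -1080, 6480]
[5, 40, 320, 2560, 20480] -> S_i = 5*8^i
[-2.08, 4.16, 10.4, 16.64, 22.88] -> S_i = -2.08 + 6.24*i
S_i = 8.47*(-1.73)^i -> [8.47, -14.65, 25.35, -43.86, 75.87]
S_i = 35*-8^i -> [35, -280, 2240, -17920, 143360]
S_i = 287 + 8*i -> [287, 295, 303, 311, 319]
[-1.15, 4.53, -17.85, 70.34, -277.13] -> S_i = -1.15*(-3.94)^i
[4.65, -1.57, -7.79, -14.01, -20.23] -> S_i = 4.65 + -6.22*i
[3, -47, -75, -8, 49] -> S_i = Random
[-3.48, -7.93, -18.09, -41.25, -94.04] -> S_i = -3.48*2.28^i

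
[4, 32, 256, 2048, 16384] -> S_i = 4*8^i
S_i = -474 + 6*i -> [-474, -468, -462, -456, -450]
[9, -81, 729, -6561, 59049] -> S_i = 9*-9^i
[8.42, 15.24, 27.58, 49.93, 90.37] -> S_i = 8.42*1.81^i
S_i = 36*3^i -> [36, 108, 324, 972, 2916]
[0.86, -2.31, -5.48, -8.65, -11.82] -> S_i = 0.86 + -3.17*i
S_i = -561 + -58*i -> [-561, -619, -677, -735, -793]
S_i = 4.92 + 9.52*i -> [4.92, 14.44, 23.96, 33.48, 43.0]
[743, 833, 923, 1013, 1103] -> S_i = 743 + 90*i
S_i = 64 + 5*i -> [64, 69, 74, 79, 84]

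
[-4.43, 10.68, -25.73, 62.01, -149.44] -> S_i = -4.43*(-2.41)^i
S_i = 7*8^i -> [7, 56, 448, 3584, 28672]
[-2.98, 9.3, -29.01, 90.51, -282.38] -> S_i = -2.98*(-3.12)^i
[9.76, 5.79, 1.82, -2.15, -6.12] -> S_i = 9.76 + -3.97*i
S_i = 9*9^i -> [9, 81, 729, 6561, 59049]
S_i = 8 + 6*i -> [8, 14, 20, 26, 32]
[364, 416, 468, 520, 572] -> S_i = 364 + 52*i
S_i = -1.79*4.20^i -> [-1.79, -7.52, -31.58, -132.62, -556.99]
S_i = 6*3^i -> [6, 18, 54, 162, 486]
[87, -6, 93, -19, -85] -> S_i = Random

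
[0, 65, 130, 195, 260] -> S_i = 0 + 65*i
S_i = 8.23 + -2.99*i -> [8.23, 5.24, 2.25, -0.74, -3.73]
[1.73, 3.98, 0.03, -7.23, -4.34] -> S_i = Random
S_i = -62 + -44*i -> [-62, -106, -150, -194, -238]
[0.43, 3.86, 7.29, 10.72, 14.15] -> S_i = 0.43 + 3.43*i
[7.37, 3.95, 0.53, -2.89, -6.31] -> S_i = 7.37 + -3.42*i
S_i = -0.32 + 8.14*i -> [-0.32, 7.82, 15.96, 24.1, 32.24]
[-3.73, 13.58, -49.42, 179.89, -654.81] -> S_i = -3.73*(-3.64)^i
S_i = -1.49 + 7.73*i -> [-1.49, 6.24, 13.97, 21.7, 29.43]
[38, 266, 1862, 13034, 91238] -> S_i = 38*7^i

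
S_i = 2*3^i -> [2, 6, 18, 54, 162]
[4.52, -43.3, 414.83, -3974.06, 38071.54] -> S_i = 4.52*(-9.58)^i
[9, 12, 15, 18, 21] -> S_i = 9 + 3*i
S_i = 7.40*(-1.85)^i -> [7.4, -13.69, 25.33, -46.85, 86.68]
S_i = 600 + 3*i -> [600, 603, 606, 609, 612]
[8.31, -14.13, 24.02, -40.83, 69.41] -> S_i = 8.31*(-1.70)^i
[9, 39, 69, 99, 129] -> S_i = 9 + 30*i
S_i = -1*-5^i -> [-1, 5, -25, 125, -625]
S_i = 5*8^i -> [5, 40, 320, 2560, 20480]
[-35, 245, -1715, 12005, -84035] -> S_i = -35*-7^i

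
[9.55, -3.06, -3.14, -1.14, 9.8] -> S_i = Random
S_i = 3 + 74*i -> [3, 77, 151, 225, 299]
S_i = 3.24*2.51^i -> [3.24, 8.13, 20.41, 51.23, 128.6]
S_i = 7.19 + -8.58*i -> [7.19, -1.39, -9.97, -18.55, -27.13]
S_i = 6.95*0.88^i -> [6.95, 6.12, 5.38, 4.74, 4.17]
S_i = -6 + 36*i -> [-6, 30, 66, 102, 138]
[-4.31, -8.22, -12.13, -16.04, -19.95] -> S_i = -4.31 + -3.91*i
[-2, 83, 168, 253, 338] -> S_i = -2 + 85*i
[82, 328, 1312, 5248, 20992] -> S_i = 82*4^i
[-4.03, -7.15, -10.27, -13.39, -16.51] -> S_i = -4.03 + -3.12*i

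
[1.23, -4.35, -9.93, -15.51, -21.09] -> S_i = 1.23 + -5.58*i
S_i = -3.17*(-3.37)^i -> [-3.17, 10.68, -36.0, 121.32, -408.86]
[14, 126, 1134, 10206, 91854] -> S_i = 14*9^i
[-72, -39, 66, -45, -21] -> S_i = Random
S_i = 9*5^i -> [9, 45, 225, 1125, 5625]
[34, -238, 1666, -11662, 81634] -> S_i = 34*-7^i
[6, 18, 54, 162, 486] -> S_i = 6*3^i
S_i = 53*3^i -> [53, 159, 477, 1431, 4293]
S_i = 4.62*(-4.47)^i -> [4.62, -20.65, 92.31, -412.63, 1844.47]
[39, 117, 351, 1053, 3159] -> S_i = 39*3^i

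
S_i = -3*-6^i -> [-3, 18, -108, 648, -3888]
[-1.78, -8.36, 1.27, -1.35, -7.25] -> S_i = Random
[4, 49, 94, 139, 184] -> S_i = 4 + 45*i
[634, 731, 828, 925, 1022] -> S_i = 634 + 97*i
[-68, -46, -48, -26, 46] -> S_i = Random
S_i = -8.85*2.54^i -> [-8.85, -22.48, -57.1, -145.03, -368.36]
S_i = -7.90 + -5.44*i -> [-7.9, -13.34, -18.78, -24.22, -29.66]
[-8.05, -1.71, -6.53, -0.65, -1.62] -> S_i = Random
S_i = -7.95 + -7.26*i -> [-7.95, -15.21, -22.47, -29.73, -36.99]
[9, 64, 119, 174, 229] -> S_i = 9 + 55*i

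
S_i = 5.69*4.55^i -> [5.69, 25.89, 117.8, 535.98, 2438.7]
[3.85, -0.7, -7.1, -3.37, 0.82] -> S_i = Random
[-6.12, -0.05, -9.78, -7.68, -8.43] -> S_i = Random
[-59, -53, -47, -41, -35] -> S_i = -59 + 6*i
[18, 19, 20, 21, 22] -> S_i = 18 + 1*i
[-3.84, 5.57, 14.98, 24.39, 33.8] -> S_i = -3.84 + 9.41*i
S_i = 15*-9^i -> [15, -135, 1215, -10935, 98415]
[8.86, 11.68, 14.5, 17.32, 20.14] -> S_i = 8.86 + 2.82*i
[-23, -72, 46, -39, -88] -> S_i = Random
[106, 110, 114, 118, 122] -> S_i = 106 + 4*i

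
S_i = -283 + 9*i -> [-283, -274, -265, -256, -247]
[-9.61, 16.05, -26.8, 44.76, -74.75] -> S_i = -9.61*(-1.67)^i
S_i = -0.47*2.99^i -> [-0.47, -1.41, -4.2, -12.56, -37.56]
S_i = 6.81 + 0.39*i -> [6.81, 7.2, 7.59, 7.98, 8.37]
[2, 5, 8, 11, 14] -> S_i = 2 + 3*i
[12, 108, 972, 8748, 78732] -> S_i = 12*9^i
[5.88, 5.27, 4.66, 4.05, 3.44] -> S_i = 5.88 + -0.61*i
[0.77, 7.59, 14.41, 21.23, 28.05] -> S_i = 0.77 + 6.82*i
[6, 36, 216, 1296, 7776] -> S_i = 6*6^i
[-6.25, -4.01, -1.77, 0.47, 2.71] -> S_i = -6.25 + 2.24*i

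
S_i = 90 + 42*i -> [90, 132, 174, 216, 258]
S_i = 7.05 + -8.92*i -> [7.05, -1.87, -10.79, -19.71, -28.63]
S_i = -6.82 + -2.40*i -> [-6.82, -9.22, -11.62, -14.02, -16.42]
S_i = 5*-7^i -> [5, -35, 245, -1715, 12005]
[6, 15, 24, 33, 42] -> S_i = 6 + 9*i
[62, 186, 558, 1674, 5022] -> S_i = 62*3^i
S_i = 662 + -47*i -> [662, 615, 568, 521, 474]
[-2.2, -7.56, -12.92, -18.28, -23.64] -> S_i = -2.20 + -5.36*i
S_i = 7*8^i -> [7, 56, 448, 3584, 28672]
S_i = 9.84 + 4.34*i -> [9.84, 14.18, 18.52, 22.86, 27.2]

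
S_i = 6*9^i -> [6, 54, 486, 4374, 39366]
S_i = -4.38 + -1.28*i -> [-4.38, -5.66, -6.94, -8.22, -9.5]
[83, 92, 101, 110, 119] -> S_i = 83 + 9*i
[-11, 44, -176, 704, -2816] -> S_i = -11*-4^i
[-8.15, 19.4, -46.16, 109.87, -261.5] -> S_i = -8.15*(-2.38)^i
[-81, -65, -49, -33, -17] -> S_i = -81 + 16*i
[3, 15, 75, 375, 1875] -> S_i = 3*5^i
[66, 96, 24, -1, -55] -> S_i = Random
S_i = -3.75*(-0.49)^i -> [-3.75, 1.84, -0.9, 0.44, -0.22]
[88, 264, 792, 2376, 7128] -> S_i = 88*3^i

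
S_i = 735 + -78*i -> [735, 657, 579, 501, 423]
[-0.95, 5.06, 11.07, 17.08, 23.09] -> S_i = -0.95 + 6.01*i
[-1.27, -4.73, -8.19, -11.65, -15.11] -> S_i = -1.27 + -3.46*i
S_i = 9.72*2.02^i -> [9.72, 19.63, 39.66, 80.12, 161.83]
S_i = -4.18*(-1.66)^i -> [-4.18, 6.94, -11.52, 19.12, -31.74]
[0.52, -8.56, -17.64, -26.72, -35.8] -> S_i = 0.52 + -9.08*i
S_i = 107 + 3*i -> [107, 110, 113, 116, 119]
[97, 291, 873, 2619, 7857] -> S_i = 97*3^i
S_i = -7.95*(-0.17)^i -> [-7.95, 1.35, -0.23, 0.04, -0.01]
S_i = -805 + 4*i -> [-805, -801, -797, -793, -789]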